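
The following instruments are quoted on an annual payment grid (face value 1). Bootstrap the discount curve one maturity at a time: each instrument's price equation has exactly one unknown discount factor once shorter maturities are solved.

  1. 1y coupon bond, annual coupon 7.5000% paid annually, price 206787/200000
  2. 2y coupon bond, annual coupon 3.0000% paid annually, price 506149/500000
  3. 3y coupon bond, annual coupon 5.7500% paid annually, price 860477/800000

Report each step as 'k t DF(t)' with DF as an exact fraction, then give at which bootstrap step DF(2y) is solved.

step 1 [1y] bond c/1=3/40: DF=(206787/200000 − 3/40·(0))/(1+3/40) = 4809/5000 ≈ 0.961800
step 2 [2y] bond c/1=3/100: DF=(506149/500000 − 3/100·(0.961800))/(1+3/100) = 2387/2500 ≈ 0.954800
step 3 [3y] bond c/1=23/400: DF=(860477/800000 − 23/400·(0.961800+0.954800))/(1+23/400) = 9129/10000 ≈ 0.912900

1 1 4809/5000
2 2 2387/2500
3 3 9129/10000
DF(2y) is solved at step 2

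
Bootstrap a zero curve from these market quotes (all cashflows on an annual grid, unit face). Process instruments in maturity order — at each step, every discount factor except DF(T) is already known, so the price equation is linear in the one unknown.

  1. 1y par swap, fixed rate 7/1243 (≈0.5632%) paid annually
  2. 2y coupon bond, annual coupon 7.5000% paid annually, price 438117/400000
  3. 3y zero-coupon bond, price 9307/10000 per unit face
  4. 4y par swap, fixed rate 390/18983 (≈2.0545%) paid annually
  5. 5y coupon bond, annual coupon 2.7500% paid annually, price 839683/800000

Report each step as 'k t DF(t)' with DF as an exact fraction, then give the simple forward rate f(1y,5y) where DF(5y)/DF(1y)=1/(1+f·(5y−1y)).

step 1 [1y] swap r/1=7/1243: DF=(1 − 7/1243·(0))/(1+7/1243) = 1243/1250 ≈ 0.994400
step 2 [2y] bond c/1=3/40: DF=(438117/400000 − 3/40·(0.994400))/(1+3/40) = 1899/2000 ≈ 0.949500
step 3 [3y] zero: DF = P = 9307/10000 ≈ 0.930700
step 4 [4y] swap r/1=390/18983: DF=(1 − 390/18983·(0.994400+0.949500+0.930700))/(1+390/18983) = 461/500 ≈ 0.922000
step 5 [5y] bond c/1=11/400: DF=(839683/800000 − 11/400·(0.994400+0.949500+0.930700+0.922000))/(1+11/400) = 9199/10000 ≈ 0.919900

1 1 1243/1250
2 2 1899/2000
3 3 9307/10000
4 4 461/500
5 5 9199/10000
f(1y,5y) = ((1243/1250)/(9199/10000) − 1)/(4) = 745/36796 ≈ 2.0247%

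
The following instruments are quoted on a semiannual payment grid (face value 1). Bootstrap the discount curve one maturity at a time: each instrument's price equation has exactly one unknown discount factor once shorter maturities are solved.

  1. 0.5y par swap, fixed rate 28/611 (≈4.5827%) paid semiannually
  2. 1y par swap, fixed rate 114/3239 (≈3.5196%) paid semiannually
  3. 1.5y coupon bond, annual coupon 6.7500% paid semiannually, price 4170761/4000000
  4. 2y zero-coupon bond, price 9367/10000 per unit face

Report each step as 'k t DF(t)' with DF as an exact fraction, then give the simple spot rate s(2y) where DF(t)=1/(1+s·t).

step 1 [0.5y] swap r/2=14/611: DF=(1 − 14/611·(0))/(1+14/611) = 611/625 ≈ 0.977600
step 2 [1y] swap r/2=57/3239: DF=(1 − 57/3239·(0.977600))/(1+57/3239) = 4829/5000 ≈ 0.965800
step 3 [1.5y] bond c/2=27/800: DF=(4170761/4000000 − 27/800·(0.977600+0.965800))/(1+27/800) = 2363/2500 ≈ 0.945200
step 4 [2y] zero: DF = P = 9367/10000 ≈ 0.936700

1 1/2 611/625
2 1 4829/5000
3 3/2 2363/2500
4 2 9367/10000
s(2y) = (1/(9367/10000) − 1)/(2) = 633/18734 ≈ 3.3789%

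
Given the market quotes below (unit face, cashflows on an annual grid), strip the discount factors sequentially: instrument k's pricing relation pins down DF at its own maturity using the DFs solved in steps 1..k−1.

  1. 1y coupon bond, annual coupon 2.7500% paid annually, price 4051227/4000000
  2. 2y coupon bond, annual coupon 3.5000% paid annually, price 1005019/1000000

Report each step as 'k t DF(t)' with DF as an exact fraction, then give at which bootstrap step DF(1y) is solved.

1 1 9857/10000
2 2 9377/10000
DF(1y) is solved at step 1

step 1 [1y] bond c/1=11/400: DF=(4051227/4000000 − 11/400·(0))/(1+11/400) = 9857/10000 ≈ 0.985700
step 2 [2y] bond c/1=7/200: DF=(1005019/1000000 − 7/200·(0.985700))/(1+7/200) = 9377/10000 ≈ 0.937700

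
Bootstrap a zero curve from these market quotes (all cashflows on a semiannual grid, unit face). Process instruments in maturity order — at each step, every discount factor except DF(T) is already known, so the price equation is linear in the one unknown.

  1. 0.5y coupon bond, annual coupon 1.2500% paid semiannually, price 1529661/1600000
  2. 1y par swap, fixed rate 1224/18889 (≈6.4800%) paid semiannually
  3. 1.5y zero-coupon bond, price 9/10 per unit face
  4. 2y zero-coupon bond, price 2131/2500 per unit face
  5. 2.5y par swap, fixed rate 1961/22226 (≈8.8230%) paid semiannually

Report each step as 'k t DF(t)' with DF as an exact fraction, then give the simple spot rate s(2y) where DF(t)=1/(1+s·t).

step 1 [0.5y] bond c/2=1/160: DF=(1529661/1600000 − 1/160·(0))/(1+1/160) = 9501/10000 ≈ 0.950100
step 2 [1y] swap r/2=612/18889: DF=(1 − 612/18889·(0.950100))/(1+612/18889) = 2347/2500 ≈ 0.938800
step 3 [1.5y] zero: DF = P = 9/10 ≈ 0.900000
step 4 [2y] zero: DF = P = 2131/2500 ≈ 0.852400
step 5 [2.5y] swap r/2=1961/44452: DF=(1 − 1961/44452·(0.950100+0.938800+0.900000+0.852400))/(1+1961/44452) = 8039/10000 ≈ 0.803900

1 1/2 9501/10000
2 1 2347/2500
3 3/2 9/10
4 2 2131/2500
5 5/2 8039/10000
s(2y) = (1/(2131/2500) − 1)/(2) = 369/4262 ≈ 8.6579%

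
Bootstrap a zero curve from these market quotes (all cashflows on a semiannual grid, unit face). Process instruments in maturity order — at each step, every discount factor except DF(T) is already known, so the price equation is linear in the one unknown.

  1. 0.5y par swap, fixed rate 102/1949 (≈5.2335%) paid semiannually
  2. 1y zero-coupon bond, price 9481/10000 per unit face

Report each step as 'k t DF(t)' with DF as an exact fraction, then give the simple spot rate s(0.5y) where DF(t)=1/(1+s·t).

step 1 [0.5y] swap r/2=51/1949: DF=(1 − 51/1949·(0))/(1+51/1949) = 1949/2000 ≈ 0.974500
step 2 [1y] zero: DF = P = 9481/10000 ≈ 0.948100

1 1/2 1949/2000
2 1 9481/10000
s(0.5y) = (1/(1949/2000) − 1)/(1/2) = 102/1949 ≈ 5.2335%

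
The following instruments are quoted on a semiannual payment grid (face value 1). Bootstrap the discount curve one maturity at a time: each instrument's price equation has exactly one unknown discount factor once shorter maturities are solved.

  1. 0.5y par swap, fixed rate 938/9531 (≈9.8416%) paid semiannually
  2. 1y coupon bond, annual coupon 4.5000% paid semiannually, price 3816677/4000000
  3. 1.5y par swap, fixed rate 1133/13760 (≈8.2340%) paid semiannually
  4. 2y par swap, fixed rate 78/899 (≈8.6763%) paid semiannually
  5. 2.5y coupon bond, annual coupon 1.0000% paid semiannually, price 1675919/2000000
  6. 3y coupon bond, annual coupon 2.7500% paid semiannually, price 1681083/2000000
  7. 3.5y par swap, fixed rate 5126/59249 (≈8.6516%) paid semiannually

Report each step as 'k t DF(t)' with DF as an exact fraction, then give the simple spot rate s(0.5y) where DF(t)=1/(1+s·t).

1 1/2 9531/10000
2 1 4561/5000
3 3/2 8867/10000
4 2 211/250
5 5/2 8159/10000
6 3 7693/10000
7 7/2 7437/10000
s(0.5y) = (1/(9531/10000) − 1)/(1/2) = 938/9531 ≈ 9.8416%

step 1 [0.5y] swap r/2=469/9531: DF=(1 − 469/9531·(0))/(1+469/9531) = 9531/10000 ≈ 0.953100
step 2 [1y] bond c/2=9/400: DF=(3816677/4000000 − 9/400·(0.953100))/(1+9/400) = 4561/5000 ≈ 0.912200
step 3 [1.5y] swap r/2=1133/27520: DF=(1 − 1133/27520·(0.953100+0.912200))/(1+1133/27520) = 8867/10000 ≈ 0.886700
step 4 [2y] swap r/2=39/899: DF=(1 − 39/899·(0.953100+0.912200+0.886700))/(1+39/899) = 211/250 ≈ 0.844000
step 5 [2.5y] bond c/2=1/200: DF=(1675919/2000000 − 1/200·(0.953100+0.912200+0.886700+0.844000))/(1+1/200) = 8159/10000 ≈ 0.815900
step 6 [3y] bond c/2=11/800: DF=(1681083/2000000 − 11/800·(0.953100+0.912200+0.886700+0.844000+0.815900))/(1+11/800) = 7693/10000 ≈ 0.769300
step 7 [3.5y] swap r/2=2563/59249: DF=(1 − 2563/59249·(0.953100+0.912200+0.886700+0.844000+0.815900+0.769300))/(1+2563/59249) = 7437/10000 ≈ 0.743700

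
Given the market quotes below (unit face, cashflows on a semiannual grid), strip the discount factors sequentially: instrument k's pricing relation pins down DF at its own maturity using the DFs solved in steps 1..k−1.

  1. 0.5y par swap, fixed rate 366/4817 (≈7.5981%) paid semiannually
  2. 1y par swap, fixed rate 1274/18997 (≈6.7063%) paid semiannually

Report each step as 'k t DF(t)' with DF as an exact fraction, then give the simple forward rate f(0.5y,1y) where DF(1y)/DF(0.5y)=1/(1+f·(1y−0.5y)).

1 1/2 4817/5000
2 1 9363/10000
f(0.5y,1y) = ((4817/5000)/(9363/10000) − 1)/(1/2) = 542/9363 ≈ 5.7887%

step 1 [0.5y] swap r/2=183/4817: DF=(1 − 183/4817·(0))/(1+183/4817) = 4817/5000 ≈ 0.963400
step 2 [1y] swap r/2=637/18997: DF=(1 − 637/18997·(0.963400))/(1+637/18997) = 9363/10000 ≈ 0.936300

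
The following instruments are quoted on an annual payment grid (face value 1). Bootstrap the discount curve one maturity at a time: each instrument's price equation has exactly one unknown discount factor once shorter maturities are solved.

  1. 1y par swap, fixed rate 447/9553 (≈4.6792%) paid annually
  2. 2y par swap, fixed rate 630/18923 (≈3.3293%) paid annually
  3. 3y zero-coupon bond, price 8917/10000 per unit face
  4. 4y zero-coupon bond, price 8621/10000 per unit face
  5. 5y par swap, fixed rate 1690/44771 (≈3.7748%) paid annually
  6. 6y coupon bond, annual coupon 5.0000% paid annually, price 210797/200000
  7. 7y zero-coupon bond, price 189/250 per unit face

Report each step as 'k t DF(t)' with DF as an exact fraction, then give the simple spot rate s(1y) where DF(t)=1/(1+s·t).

1 1 9553/10000
2 2 937/1000
3 3 8917/10000
4 4 8621/10000
5 5 831/1000
6 6 3953/5000
7 7 189/250
s(1y) = (1/(9553/10000) − 1)/(1) = 447/9553 ≈ 4.6792%

step 1 [1y] swap r/1=447/9553: DF=(1 − 447/9553·(0))/(1+447/9553) = 9553/10000 ≈ 0.955300
step 2 [2y] swap r/1=630/18923: DF=(1 − 630/18923·(0.955300))/(1+630/18923) = 937/1000 ≈ 0.937000
step 3 [3y] zero: DF = P = 8917/10000 ≈ 0.891700
step 4 [4y] zero: DF = P = 8621/10000 ≈ 0.862100
step 5 [5y] swap r/1=1690/44771: DF=(1 − 1690/44771·(0.955300+0.937000+0.891700+0.862100))/(1+1690/44771) = 831/1000 ≈ 0.831000
step 6 [6y] bond c/1=1/20: DF=(210797/200000 − 1/20·(0.955300+0.937000+0.891700+0.862100+0.831000))/(1+1/20) = 3953/5000 ≈ 0.790600
step 7 [7y] zero: DF = P = 189/250 ≈ 0.756000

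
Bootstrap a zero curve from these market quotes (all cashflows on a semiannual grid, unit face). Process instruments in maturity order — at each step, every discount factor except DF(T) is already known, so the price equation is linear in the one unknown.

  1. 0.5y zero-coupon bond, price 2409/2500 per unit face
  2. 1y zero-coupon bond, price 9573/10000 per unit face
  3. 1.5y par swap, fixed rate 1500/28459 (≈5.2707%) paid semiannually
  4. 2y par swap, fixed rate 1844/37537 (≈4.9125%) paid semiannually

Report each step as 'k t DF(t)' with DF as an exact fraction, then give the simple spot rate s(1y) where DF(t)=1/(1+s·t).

1 1/2 2409/2500
2 1 9573/10000
3 3/2 37/40
4 2 4539/5000
s(1y) = (1/(9573/10000) − 1)/(1) = 427/9573 ≈ 4.4605%

step 1 [0.5y] zero: DF = P = 2409/2500 ≈ 0.963600
step 2 [1y] zero: DF = P = 9573/10000 ≈ 0.957300
step 3 [1.5y] swap r/2=750/28459: DF=(1 − 750/28459·(0.963600+0.957300))/(1+750/28459) = 37/40 ≈ 0.925000
step 4 [2y] swap r/2=922/37537: DF=(1 − 922/37537·(0.963600+0.957300+0.925000))/(1+922/37537) = 4539/5000 ≈ 0.907800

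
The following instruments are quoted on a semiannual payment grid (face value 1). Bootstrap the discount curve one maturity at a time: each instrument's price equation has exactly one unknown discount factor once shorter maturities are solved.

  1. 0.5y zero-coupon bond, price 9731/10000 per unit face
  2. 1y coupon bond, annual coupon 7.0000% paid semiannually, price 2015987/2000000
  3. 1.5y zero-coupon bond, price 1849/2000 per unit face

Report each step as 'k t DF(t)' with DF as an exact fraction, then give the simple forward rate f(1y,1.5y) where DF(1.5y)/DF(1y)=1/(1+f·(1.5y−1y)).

1 1/2 9731/10000
2 1 941/1000
3 3/2 1849/2000
f(1y,1.5y) = ((941/1000)/(1849/2000) − 1)/(1/2) = 66/1849 ≈ 3.5695%

step 1 [0.5y] zero: DF = P = 9731/10000 ≈ 0.973100
step 2 [1y] bond c/2=7/200: DF=(2015987/2000000 − 7/200·(0.973100))/(1+7/200) = 941/1000 ≈ 0.941000
step 3 [1.5y] zero: DF = P = 1849/2000 ≈ 0.924500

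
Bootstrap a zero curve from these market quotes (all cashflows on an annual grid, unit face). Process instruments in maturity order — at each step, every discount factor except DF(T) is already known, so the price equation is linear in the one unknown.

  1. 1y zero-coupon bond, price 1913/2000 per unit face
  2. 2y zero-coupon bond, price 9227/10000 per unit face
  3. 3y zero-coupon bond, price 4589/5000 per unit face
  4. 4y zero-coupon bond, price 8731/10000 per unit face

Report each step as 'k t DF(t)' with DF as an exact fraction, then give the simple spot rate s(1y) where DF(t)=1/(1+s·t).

step 1 [1y] zero: DF = P = 1913/2000 ≈ 0.956500
step 2 [2y] zero: DF = P = 9227/10000 ≈ 0.922700
step 3 [3y] zero: DF = P = 4589/5000 ≈ 0.917800
step 4 [4y] zero: DF = P = 8731/10000 ≈ 0.873100

1 1 1913/2000
2 2 9227/10000
3 3 4589/5000
4 4 8731/10000
s(1y) = (1/(1913/2000) − 1)/(1) = 87/1913 ≈ 4.5478%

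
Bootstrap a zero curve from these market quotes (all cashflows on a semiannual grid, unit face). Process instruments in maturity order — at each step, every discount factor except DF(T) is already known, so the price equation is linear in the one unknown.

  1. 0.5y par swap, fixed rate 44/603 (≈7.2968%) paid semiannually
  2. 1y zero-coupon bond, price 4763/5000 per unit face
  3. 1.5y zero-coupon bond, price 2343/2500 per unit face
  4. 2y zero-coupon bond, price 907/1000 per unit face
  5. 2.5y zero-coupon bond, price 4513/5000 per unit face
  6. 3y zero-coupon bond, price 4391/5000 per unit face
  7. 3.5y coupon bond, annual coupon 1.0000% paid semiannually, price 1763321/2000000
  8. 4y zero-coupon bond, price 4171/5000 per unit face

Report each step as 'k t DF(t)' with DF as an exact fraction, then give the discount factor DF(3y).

1 1/2 603/625
2 1 4763/5000
3 3/2 2343/2500
4 2 907/1000
5 5/2 4513/5000
6 3 4391/5000
7 7/2 8497/10000
8 4 4171/5000
DF(3y) = 4391/5000 ≈ 0.878200

step 1 [0.5y] swap r/2=22/603: DF=(1 − 22/603·(0))/(1+22/603) = 603/625 ≈ 0.964800
step 2 [1y] zero: DF = P = 4763/5000 ≈ 0.952600
step 3 [1.5y] zero: DF = P = 2343/2500 ≈ 0.937200
step 4 [2y] zero: DF = P = 907/1000 ≈ 0.907000
step 5 [2.5y] zero: DF = P = 4513/5000 ≈ 0.902600
step 6 [3y] zero: DF = P = 4391/5000 ≈ 0.878200
step 7 [3.5y] bond c/2=1/200: DF=(1763321/2000000 − 1/200·(0.964800+0.952600+0.937200+0.907000+0.902600+0.878200))/(1+1/200) = 8497/10000 ≈ 0.849700
step 8 [4y] zero: DF = P = 4171/5000 ≈ 0.834200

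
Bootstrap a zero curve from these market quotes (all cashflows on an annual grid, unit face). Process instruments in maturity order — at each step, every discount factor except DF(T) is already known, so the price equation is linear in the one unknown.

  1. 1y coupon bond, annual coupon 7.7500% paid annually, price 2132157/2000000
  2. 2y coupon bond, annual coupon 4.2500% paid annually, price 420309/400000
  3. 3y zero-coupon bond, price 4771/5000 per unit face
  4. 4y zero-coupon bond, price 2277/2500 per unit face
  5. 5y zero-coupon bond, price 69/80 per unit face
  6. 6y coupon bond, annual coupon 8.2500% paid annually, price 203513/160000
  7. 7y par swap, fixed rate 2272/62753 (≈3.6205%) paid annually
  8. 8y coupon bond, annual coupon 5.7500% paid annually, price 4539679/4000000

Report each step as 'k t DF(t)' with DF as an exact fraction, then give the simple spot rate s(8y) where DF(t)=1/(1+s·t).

1 1 4947/5000
2 2 2419/2500
3 3 4771/5000
4 4 2277/2500
5 5 69/80
6 6 409/500
7 7 483/625
8 8 183/250
s(8y) = (1/(183/250) − 1)/(8) = 67/1464 ≈ 4.5765%

step 1 [1y] bond c/1=31/400: DF=(2132157/2000000 − 31/400·(0))/(1+31/400) = 4947/5000 ≈ 0.989400
step 2 [2y] bond c/1=17/400: DF=(420309/400000 − 17/400·(0.989400))/(1+17/400) = 2419/2500 ≈ 0.967600
step 3 [3y] zero: DF = P = 4771/5000 ≈ 0.954200
step 4 [4y] zero: DF = P = 2277/2500 ≈ 0.910800
step 5 [5y] zero: DF = P = 69/80 ≈ 0.862500
step 6 [6y] bond c/1=33/400: DF=(203513/160000 − 33/400·(0.989400+0.967600+0.954200+0.910800+0.862500))/(1+33/400) = 409/500 ≈ 0.818000
step 7 [7y] swap r/1=2272/62753: DF=(1 − 2272/62753·(0.989400+0.967600+0.954200+0.910800+0.862500+0.818000))/(1+2272/62753) = 483/625 ≈ 0.772800
step 8 [8y] bond c/1=23/400: DF=(4539679/4000000 − 23/400·(0.989400+0.967600+0.954200+0.910800+0.862500+0.818000+0.772800))/(1+23/400) = 183/250 ≈ 0.732000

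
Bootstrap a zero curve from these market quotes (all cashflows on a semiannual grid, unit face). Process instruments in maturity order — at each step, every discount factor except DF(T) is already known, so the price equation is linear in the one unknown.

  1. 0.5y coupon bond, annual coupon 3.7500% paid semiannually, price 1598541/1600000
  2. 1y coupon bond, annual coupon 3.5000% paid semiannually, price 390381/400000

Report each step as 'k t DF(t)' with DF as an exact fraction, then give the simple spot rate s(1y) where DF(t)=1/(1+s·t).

1 1/2 9807/10000
2 1 9423/10000
s(1y) = (1/(9423/10000) − 1)/(1) = 577/9423 ≈ 6.1233%

step 1 [0.5y] bond c/2=3/160: DF=(1598541/1600000 − 3/160·(0))/(1+3/160) = 9807/10000 ≈ 0.980700
step 2 [1y] bond c/2=7/400: DF=(390381/400000 − 7/400·(0.980700))/(1+7/400) = 9423/10000 ≈ 0.942300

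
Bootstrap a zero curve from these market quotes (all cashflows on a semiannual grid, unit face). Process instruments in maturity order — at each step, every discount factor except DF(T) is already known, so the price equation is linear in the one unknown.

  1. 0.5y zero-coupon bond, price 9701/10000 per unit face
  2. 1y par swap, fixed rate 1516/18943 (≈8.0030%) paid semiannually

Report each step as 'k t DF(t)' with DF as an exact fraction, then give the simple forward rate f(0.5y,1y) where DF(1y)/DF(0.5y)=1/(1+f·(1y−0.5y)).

step 1 [0.5y] zero: DF = P = 9701/10000 ≈ 0.970100
step 2 [1y] swap r/2=758/18943: DF=(1 − 758/18943·(0.970100))/(1+758/18943) = 4621/5000 ≈ 0.924200

1 1/2 9701/10000
2 1 4621/5000
f(0.5y,1y) = ((9701/10000)/(4621/5000) − 1)/(1/2) = 459/4621 ≈ 9.9329%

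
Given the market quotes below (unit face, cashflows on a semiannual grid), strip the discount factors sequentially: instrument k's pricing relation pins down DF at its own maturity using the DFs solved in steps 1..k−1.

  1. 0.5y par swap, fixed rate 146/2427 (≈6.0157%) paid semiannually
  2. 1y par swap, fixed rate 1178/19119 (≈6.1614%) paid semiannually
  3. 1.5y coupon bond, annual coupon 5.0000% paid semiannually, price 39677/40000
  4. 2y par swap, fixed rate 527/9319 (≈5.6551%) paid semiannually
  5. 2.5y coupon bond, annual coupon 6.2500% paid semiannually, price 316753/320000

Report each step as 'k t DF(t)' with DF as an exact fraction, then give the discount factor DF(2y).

step 1 [0.5y] swap r/2=73/2427: DF=(1 − 73/2427·(0))/(1+73/2427) = 2427/2500 ≈ 0.970800
step 2 [1y] swap r/2=589/19119: DF=(1 − 589/19119·(0.970800))/(1+589/19119) = 9411/10000 ≈ 0.941100
step 3 [1.5y] bond c/2=1/40: DF=(39677/40000 − 1/40·(0.970800+0.941100))/(1+1/40) = 9211/10000 ≈ 0.921100
step 4 [2y] swap r/2=527/18638: DF=(1 − 527/18638·(0.970800+0.941100+0.921100))/(1+527/18638) = 4473/5000 ≈ 0.894600
step 5 [2.5y] bond c/2=1/32: DF=(316753/320000 − 1/32·(0.970800+0.941100+0.921100+0.894600))/(1+1/32) = 8469/10000 ≈ 0.846900

1 1/2 2427/2500
2 1 9411/10000
3 3/2 9211/10000
4 2 4473/5000
5 5/2 8469/10000
DF(2y) = 4473/5000 ≈ 0.894600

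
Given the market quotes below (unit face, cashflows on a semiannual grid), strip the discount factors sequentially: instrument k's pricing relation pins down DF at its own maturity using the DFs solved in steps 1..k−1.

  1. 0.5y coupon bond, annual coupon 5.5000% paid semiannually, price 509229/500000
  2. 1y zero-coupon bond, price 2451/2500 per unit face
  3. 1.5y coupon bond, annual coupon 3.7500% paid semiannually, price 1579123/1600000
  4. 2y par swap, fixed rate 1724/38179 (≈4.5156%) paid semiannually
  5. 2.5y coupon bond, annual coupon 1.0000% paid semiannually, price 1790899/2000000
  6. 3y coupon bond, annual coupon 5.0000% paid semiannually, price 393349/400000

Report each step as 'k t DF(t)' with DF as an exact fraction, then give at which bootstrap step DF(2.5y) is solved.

1 1/2 1239/1250
2 1 2451/2500
3 3/2 373/400
4 2 4569/5000
5 5/2 109/125
6 3 169/200
DF(2.5y) is solved at step 5

step 1 [0.5y] bond c/2=11/400: DF=(509229/500000 − 11/400·(0))/(1+11/400) = 1239/1250 ≈ 0.991200
step 2 [1y] zero: DF = P = 2451/2500 ≈ 0.980400
step 3 [1.5y] bond c/2=3/160: DF=(1579123/1600000 − 3/160·(0.991200+0.980400))/(1+3/160) = 373/400 ≈ 0.932500
step 4 [2y] swap r/2=862/38179: DF=(1 − 862/38179·(0.991200+0.980400+0.932500))/(1+862/38179) = 4569/5000 ≈ 0.913800
step 5 [2.5y] bond c/2=1/200: DF=(1790899/2000000 − 1/200·(0.991200+0.980400+0.932500+0.913800))/(1+1/200) = 109/125 ≈ 0.872000
step 6 [3y] bond c/2=1/40: DF=(393349/400000 − 1/40·(0.991200+0.980400+0.932500+0.913800+0.872000))/(1+1/40) = 169/200 ≈ 0.845000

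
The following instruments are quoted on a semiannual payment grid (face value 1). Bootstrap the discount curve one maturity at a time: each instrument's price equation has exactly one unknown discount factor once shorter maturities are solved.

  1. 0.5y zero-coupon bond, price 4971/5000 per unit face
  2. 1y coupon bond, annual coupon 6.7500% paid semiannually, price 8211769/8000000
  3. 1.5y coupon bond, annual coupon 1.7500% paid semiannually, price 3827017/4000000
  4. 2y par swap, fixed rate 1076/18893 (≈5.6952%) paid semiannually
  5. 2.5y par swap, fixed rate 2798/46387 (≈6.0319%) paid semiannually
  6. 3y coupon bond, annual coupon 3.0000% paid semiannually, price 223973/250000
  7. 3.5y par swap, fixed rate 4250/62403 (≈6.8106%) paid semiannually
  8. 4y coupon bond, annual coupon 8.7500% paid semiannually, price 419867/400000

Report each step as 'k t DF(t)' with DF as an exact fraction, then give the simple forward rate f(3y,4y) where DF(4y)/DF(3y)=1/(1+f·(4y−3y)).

1 1/2 4971/5000
2 1 1921/2000
3 3/2 1863/2000
4 2 2231/2500
5 5/2 8601/10000
6 3 8141/10000
7 7/2 63/80
8 4 7441/10000
f(3y,4y) = ((8141/10000)/(7441/10000) − 1)/(1) = 100/1063 ≈ 9.4073%

step 1 [0.5y] zero: DF = P = 4971/5000 ≈ 0.994200
step 2 [1y] bond c/2=27/800: DF=(8211769/8000000 − 27/800·(0.994200))/(1+27/800) = 1921/2000 ≈ 0.960500
step 3 [1.5y] bond c/2=7/800: DF=(3827017/4000000 − 7/800·(0.994200+0.960500))/(1+7/800) = 1863/2000 ≈ 0.931500
step 4 [2y] swap r/2=538/18893: DF=(1 − 538/18893·(0.994200+0.960500+0.931500))/(1+538/18893) = 2231/2500 ≈ 0.892400
step 5 [2.5y] swap r/2=1399/46387: DF=(1 − 1399/46387·(0.994200+0.960500+0.931500+0.892400))/(1+1399/46387) = 8601/10000 ≈ 0.860100
step 6 [3y] bond c/2=3/200: DF=(223973/250000 − 3/200·(0.994200+0.960500+0.931500+0.892400+0.860100))/(1+3/200) = 8141/10000 ≈ 0.814100
step 7 [3.5y] swap r/2=2125/62403: DF=(1 − 2125/62403·(0.994200+0.960500+0.931500+0.892400+0.860100+0.814100))/(1+2125/62403) = 63/80 ≈ 0.787500
step 8 [4y] bond c/2=7/160: DF=(419867/400000 − 7/160·(0.994200+0.960500+0.931500+0.892400+0.860100+0.814100+0.787500))/(1+7/160) = 7441/10000 ≈ 0.744100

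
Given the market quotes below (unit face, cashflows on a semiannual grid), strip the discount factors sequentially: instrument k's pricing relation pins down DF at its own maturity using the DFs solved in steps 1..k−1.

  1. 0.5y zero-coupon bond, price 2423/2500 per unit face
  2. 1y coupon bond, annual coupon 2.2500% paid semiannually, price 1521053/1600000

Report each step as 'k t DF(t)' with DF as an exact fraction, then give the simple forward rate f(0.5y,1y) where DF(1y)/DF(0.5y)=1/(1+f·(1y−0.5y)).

step 1 [0.5y] zero: DF = P = 2423/2500 ≈ 0.969200
step 2 [1y] bond c/2=9/800: DF=(1521053/1600000 − 9/800·(0.969200))/(1+9/800) = 9293/10000 ≈ 0.929300

1 1/2 2423/2500
2 1 9293/10000
f(0.5y,1y) = ((2423/2500)/(9293/10000) − 1)/(1/2) = 798/9293 ≈ 8.5871%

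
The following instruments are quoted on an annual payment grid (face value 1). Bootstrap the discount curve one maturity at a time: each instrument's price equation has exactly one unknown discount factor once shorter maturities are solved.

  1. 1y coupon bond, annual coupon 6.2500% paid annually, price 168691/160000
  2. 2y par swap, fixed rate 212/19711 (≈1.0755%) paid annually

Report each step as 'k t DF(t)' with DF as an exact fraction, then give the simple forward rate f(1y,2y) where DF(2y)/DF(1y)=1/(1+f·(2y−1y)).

1 1 9923/10000
2 2 2447/2500
f(1y,2y) = ((9923/10000)/(2447/2500) − 1)/(1) = 135/9788 ≈ 1.3792%

step 1 [1y] bond c/1=1/16: DF=(168691/160000 − 1/16·(0))/(1+1/16) = 9923/10000 ≈ 0.992300
step 2 [2y] swap r/1=212/19711: DF=(1 − 212/19711·(0.992300))/(1+212/19711) = 2447/2500 ≈ 0.978800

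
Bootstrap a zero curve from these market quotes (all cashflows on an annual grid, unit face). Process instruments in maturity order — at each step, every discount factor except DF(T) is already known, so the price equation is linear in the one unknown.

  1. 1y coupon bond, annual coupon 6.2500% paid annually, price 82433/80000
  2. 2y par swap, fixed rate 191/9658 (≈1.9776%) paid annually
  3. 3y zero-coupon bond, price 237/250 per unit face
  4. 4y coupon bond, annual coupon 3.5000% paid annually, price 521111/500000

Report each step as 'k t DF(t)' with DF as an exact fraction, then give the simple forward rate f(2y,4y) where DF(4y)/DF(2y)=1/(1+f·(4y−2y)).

step 1 [1y] bond c/1=1/16: DF=(82433/80000 − 1/16·(0))/(1+1/16) = 4849/5000 ≈ 0.969800
step 2 [2y] swap r/1=191/9658: DF=(1 − 191/9658·(0.969800))/(1+191/9658) = 4809/5000 ≈ 0.961800
step 3 [3y] zero: DF = P = 237/250 ≈ 0.948000
step 4 [4y] bond c/1=7/200: DF=(521111/500000 − 7/200·(0.969800+0.961800+0.948000))/(1+7/200) = 1137/1250 ≈ 0.909600

1 1 4849/5000
2 2 4809/5000
3 3 237/250
4 4 1137/1250
f(2y,4y) = ((4809/5000)/(1137/1250) − 1)/(2) = 87/3032 ≈ 2.8694%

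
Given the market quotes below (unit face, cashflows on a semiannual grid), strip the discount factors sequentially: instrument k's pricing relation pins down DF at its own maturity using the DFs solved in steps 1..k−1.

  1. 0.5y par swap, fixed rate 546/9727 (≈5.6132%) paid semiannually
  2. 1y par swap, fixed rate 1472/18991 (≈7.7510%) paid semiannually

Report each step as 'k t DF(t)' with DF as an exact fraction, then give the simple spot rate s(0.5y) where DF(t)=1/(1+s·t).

step 1 [0.5y] swap r/2=273/9727: DF=(1 − 273/9727·(0))/(1+273/9727) = 9727/10000 ≈ 0.972700
step 2 [1y] swap r/2=736/18991: DF=(1 − 736/18991·(0.972700))/(1+736/18991) = 579/625 ≈ 0.926400

1 1/2 9727/10000
2 1 579/625
s(0.5y) = (1/(9727/10000) − 1)/(1/2) = 546/9727 ≈ 5.6132%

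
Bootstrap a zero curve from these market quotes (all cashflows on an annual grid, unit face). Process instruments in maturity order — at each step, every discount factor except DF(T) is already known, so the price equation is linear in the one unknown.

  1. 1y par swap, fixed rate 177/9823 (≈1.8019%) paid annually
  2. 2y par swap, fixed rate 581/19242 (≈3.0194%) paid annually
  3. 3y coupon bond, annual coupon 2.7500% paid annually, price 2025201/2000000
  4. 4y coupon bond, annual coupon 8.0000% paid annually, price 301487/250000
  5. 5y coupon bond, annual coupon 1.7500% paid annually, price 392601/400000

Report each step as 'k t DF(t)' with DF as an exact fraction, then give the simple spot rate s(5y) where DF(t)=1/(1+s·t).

step 1 [1y] swap r/1=177/9823: DF=(1 − 177/9823·(0))/(1+177/9823) = 9823/10000 ≈ 0.982300
step 2 [2y] swap r/1=581/19242: DF=(1 − 581/19242·(0.982300))/(1+581/19242) = 9419/10000 ≈ 0.941900
step 3 [3y] bond c/1=11/400: DF=(2025201/2000000 − 11/400·(0.982300+0.941900))/(1+11/400) = 467/500 ≈ 0.934000
step 4 [4y] bond c/1=2/25: DF=(301487/250000 − 2/25·(0.982300+0.941900+0.934000))/(1+2/25) = 9049/10000 ≈ 0.904900
step 5 [5y] bond c/1=7/400: DF=(392601/400000 − 7/400·(0.982300+0.941900+0.934000+0.904900))/(1+7/400) = 8999/10000 ≈ 0.899900

1 1 9823/10000
2 2 9419/10000
3 3 467/500
4 4 9049/10000
5 5 8999/10000
s(5y) = (1/(8999/10000) − 1)/(5) = 1001/44995 ≈ 2.2247%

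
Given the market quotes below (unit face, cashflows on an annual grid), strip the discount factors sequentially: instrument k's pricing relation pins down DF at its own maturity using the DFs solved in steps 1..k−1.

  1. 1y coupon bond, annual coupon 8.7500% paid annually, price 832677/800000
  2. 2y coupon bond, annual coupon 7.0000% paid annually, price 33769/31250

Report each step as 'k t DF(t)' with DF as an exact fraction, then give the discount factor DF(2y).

step 1 [1y] bond c/1=7/80: DF=(832677/800000 − 7/80·(0))/(1+7/80) = 9571/10000 ≈ 0.957100
step 2 [2y] bond c/1=7/100: DF=(33769/31250 − 7/100·(0.957100))/(1+7/100) = 9473/10000 ≈ 0.947300

1 1 9571/10000
2 2 9473/10000
DF(2y) = 9473/10000 ≈ 0.947300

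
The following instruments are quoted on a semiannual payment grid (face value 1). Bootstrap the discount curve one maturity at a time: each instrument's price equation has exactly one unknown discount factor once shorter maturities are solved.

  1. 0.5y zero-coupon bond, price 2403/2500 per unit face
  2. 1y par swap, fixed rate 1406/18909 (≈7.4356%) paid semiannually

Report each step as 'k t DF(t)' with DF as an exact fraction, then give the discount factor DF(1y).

1 1/2 2403/2500
2 1 9297/10000
DF(1y) = 9297/10000 ≈ 0.929700

step 1 [0.5y] zero: DF = P = 2403/2500 ≈ 0.961200
step 2 [1y] swap r/2=703/18909: DF=(1 − 703/18909·(0.961200))/(1+703/18909) = 9297/10000 ≈ 0.929700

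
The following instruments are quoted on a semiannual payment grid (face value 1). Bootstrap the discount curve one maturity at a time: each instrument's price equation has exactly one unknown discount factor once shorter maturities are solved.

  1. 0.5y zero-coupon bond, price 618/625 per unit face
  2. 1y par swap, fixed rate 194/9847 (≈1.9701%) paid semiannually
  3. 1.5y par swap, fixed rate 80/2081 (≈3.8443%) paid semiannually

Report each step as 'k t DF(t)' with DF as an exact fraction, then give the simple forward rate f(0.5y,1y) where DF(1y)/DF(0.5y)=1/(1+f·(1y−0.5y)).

1 1/2 618/625
2 1 4903/5000
3 3/2 118/125
f(0.5y,1y) = ((618/625)/(4903/5000) − 1)/(1/2) = 82/4903 ≈ 1.6724%

step 1 [0.5y] zero: DF = P = 618/625 ≈ 0.988800
step 2 [1y] swap r/2=97/9847: DF=(1 − 97/9847·(0.988800))/(1+97/9847) = 4903/5000 ≈ 0.980600
step 3 [1.5y] swap r/2=40/2081: DF=(1 − 40/2081·(0.988800+0.980600))/(1+40/2081) = 118/125 ≈ 0.944000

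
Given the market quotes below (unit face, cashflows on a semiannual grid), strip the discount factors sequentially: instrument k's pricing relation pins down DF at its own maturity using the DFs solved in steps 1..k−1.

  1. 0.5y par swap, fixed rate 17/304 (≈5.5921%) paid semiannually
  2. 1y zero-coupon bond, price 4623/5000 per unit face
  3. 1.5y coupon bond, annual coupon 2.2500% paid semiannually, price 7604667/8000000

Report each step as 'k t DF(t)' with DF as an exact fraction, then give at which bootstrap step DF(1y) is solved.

step 1 [0.5y] swap r/2=17/608: DF=(1 − 17/608·(0))/(1+17/608) = 608/625 ≈ 0.972800
step 2 [1y] zero: DF = P = 4623/5000 ≈ 0.924600
step 3 [1.5y] bond c/2=9/800: DF=(7604667/8000000 − 9/800·(0.972800+0.924600))/(1+9/800) = 9189/10000 ≈ 0.918900

1 1/2 608/625
2 1 4623/5000
3 3/2 9189/10000
DF(1y) is solved at step 2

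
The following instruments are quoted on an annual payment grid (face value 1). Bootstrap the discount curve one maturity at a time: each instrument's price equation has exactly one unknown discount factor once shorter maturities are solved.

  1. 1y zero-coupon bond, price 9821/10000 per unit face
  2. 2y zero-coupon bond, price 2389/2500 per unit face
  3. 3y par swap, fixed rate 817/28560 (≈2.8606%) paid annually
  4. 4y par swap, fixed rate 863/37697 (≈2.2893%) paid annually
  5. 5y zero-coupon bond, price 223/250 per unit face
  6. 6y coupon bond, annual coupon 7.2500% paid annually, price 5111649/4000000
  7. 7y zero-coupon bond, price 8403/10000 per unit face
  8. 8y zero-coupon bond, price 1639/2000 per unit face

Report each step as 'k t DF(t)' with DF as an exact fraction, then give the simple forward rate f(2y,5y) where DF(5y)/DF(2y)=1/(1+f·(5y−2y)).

step 1 [1y] zero: DF = P = 9821/10000 ≈ 0.982100
step 2 [2y] zero: DF = P = 2389/2500 ≈ 0.955600
step 3 [3y] swap r/1=817/28560: DF=(1 − 817/28560·(0.982100+0.955600))/(1+817/28560) = 9183/10000 ≈ 0.918300
step 4 [4y] swap r/1=863/37697: DF=(1 − 863/37697·(0.982100+0.955600+0.918300))/(1+863/37697) = 9137/10000 ≈ 0.913700
step 5 [5y] zero: DF = P = 223/250 ≈ 0.892000
step 6 [6y] bond c/1=29/400: DF=(5111649/4000000 − 29/400·(0.982100+0.955600+0.918300+0.913700+0.892000))/(1+29/400) = 2191/2500 ≈ 0.876400
step 7 [7y] zero: DF = P = 8403/10000 ≈ 0.840300
step 8 [8y] zero: DF = P = 1639/2000 ≈ 0.819500

1 1 9821/10000
2 2 2389/2500
3 3 9183/10000
4 4 9137/10000
5 5 223/250
6 6 2191/2500
7 7 8403/10000
8 8 1639/2000
f(2y,5y) = ((2389/2500)/(223/250) − 1)/(3) = 53/2230 ≈ 2.3767%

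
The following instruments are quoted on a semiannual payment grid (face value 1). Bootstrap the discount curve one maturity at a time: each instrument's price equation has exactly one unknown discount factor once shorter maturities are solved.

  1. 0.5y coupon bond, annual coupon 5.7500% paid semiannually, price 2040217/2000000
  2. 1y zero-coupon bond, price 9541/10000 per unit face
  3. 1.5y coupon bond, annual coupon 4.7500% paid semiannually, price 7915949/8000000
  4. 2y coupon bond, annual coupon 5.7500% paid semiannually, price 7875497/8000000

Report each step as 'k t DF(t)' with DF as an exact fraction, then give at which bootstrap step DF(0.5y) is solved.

step 1 [0.5y] bond c/2=23/800: DF=(2040217/2000000 − 23/800·(0))/(1+23/800) = 2479/2500 ≈ 0.991600
step 2 [1y] zero: DF = P = 9541/10000 ≈ 0.954100
step 3 [1.5y] bond c/2=19/800: DF=(7915949/8000000 − 19/800·(0.991600+0.954100))/(1+19/800) = 4607/5000 ≈ 0.921400
step 4 [2y] bond c/2=23/800: DF=(7875497/8000000 − 23/800·(0.991600+0.954100+0.921400))/(1+23/800) = 548/625 ≈ 0.876800

1 1/2 2479/2500
2 1 9541/10000
3 3/2 4607/5000
4 2 548/625
DF(0.5y) is solved at step 1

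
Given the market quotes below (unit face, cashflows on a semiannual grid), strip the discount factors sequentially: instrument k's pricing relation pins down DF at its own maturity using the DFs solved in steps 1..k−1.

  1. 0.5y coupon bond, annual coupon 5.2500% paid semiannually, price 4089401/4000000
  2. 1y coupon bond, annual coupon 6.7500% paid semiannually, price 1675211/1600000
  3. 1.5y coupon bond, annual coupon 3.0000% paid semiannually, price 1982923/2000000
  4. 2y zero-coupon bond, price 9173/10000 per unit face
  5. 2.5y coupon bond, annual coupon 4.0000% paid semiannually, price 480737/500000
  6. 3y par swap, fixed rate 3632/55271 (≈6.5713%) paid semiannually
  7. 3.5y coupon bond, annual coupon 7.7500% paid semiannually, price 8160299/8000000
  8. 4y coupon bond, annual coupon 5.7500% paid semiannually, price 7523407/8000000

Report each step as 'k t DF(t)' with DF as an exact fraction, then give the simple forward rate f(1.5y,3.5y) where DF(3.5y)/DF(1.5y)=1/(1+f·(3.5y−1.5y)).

1 1/2 4981/5000
2 1 9803/10000
3 3/2 2369/2500
4 2 9173/10000
5 5/2 8673/10000
6 3 1023/1250
7 7/2 3879/5000
8 4 369/500
f(1.5y,3.5y) = ((2369/2500)/(3879/5000) − 1)/(2) = 859/7758 ≈ 11.0724%

step 1 [0.5y] bond c/2=21/800: DF=(4089401/4000000 − 21/800·(0))/(1+21/800) = 4981/5000 ≈ 0.996200
step 2 [1y] bond c/2=27/800: DF=(1675211/1600000 − 27/800·(0.996200))/(1+27/800) = 9803/10000 ≈ 0.980300
step 3 [1.5y] bond c/2=3/200: DF=(1982923/2000000 − 3/200·(0.996200+0.980300))/(1+3/200) = 2369/2500 ≈ 0.947600
step 4 [2y] zero: DF = P = 9173/10000 ≈ 0.917300
step 5 [2.5y] bond c/2=1/50: DF=(480737/500000 − 1/50·(0.996200+0.980300+0.947600+0.917300))/(1+1/50) = 8673/10000 ≈ 0.867300
step 6 [3y] swap r/2=1816/55271: DF=(1 − 1816/55271·(0.996200+0.980300+0.947600+0.917300+0.867300))/(1+1816/55271) = 1023/1250 ≈ 0.818400
step 7 [3.5y] bond c/2=31/800: DF=(8160299/8000000 − 31/800·(0.996200+0.980300+0.947600+0.917300+0.867300+0.818400))/(1+31/800) = 3879/5000 ≈ 0.775800
step 8 [4y] bond c/2=23/800: DF=(7523407/8000000 − 23/800·(0.996200+0.980300+0.947600+0.917300+0.867300+0.818400+0.775800))/(1+23/800) = 369/500 ≈ 0.738000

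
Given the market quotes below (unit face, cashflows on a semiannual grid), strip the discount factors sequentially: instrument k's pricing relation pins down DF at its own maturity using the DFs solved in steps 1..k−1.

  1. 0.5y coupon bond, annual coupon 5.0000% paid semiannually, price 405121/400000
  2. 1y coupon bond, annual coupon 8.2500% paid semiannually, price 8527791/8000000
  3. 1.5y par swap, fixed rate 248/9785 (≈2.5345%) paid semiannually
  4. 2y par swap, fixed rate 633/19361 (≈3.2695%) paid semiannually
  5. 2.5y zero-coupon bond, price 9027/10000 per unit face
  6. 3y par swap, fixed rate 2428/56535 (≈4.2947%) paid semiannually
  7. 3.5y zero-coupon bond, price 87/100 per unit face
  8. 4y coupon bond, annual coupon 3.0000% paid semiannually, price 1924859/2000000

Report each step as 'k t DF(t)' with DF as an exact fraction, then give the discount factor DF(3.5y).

step 1 [0.5y] bond c/2=1/40: DF=(405121/400000 − 1/40·(0))/(1+1/40) = 9881/10000 ≈ 0.988100
step 2 [1y] bond c/2=33/800: DF=(8527791/8000000 − 33/800·(0.988100))/(1+33/800) = 4923/5000 ≈ 0.984600
step 3 [1.5y] swap r/2=124/9785: DF=(1 − 124/9785·(0.988100+0.984600))/(1+124/9785) = 2407/2500 ≈ 0.962800
step 4 [2y] swap r/2=633/38722: DF=(1 − 633/38722·(0.988100+0.984600+0.962800))/(1+633/38722) = 9367/10000 ≈ 0.936700
step 5 [2.5y] zero: DF = P = 9027/10000 ≈ 0.902700
step 6 [3y] swap r/2=1214/56535: DF=(1 − 1214/56535·(0.988100+0.984600+0.962800+0.936700+0.902700))/(1+1214/56535) = 4393/5000 ≈ 0.878600
step 7 [3.5y] zero: DF = P = 87/100 ≈ 0.870000
step 8 [4y] bond c/2=3/200: DF=(1924859/2000000 − 3/200·(0.988100+0.984600+0.962800+0.936700+0.902700+0.878600+0.870000))/(1+3/200) = 4259/5000 ≈ 0.851800

1 1/2 9881/10000
2 1 4923/5000
3 3/2 2407/2500
4 2 9367/10000
5 5/2 9027/10000
6 3 4393/5000
7 7/2 87/100
8 4 4259/5000
DF(3.5y) = 87/100 ≈ 0.870000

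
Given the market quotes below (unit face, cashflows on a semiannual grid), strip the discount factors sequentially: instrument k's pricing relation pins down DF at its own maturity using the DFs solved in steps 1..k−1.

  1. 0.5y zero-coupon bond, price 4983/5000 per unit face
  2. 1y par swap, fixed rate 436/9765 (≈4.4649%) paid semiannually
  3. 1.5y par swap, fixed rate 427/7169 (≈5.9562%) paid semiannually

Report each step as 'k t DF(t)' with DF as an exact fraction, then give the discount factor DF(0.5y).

1 1/2 4983/5000
2 1 2391/2500
3 3/2 4573/5000
DF(0.5y) = 4983/5000 ≈ 0.996600

step 1 [0.5y] zero: DF = P = 4983/5000 ≈ 0.996600
step 2 [1y] swap r/2=218/9765: DF=(1 − 218/9765·(0.996600))/(1+218/9765) = 2391/2500 ≈ 0.956400
step 3 [1.5y] swap r/2=427/14338: DF=(1 − 427/14338·(0.996600+0.956400))/(1+427/14338) = 4573/5000 ≈ 0.914600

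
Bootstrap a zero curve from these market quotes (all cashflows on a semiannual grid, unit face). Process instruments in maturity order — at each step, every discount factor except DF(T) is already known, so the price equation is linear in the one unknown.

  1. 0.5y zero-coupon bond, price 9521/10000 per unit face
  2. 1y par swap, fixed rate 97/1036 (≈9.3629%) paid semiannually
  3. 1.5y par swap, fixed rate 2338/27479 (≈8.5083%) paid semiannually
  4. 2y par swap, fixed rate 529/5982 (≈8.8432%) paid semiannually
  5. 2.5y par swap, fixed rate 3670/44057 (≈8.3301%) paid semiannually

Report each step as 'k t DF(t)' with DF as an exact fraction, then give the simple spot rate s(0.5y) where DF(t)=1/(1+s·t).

step 1 [0.5y] zero: DF = P = 9521/10000 ≈ 0.952100
step 2 [1y] swap r/2=97/2072: DF=(1 − 97/2072·(0.952100))/(1+97/2072) = 9127/10000 ≈ 0.912700
step 3 [1.5y] swap r/2=1169/27479: DF=(1 − 1169/27479·(0.952100+0.912700))/(1+1169/27479) = 8831/10000 ≈ 0.883100
step 4 [2y] swap r/2=529/11964: DF=(1 − 529/11964·(0.952100+0.912700+0.883100))/(1+529/11964) = 8413/10000 ≈ 0.841300
step 5 [2.5y] swap r/2=1835/44057: DF=(1 − 1835/44057·(0.952100+0.912700+0.883100+0.841300))/(1+1835/44057) = 1633/2000 ≈ 0.816500

1 1/2 9521/10000
2 1 9127/10000
3 3/2 8831/10000
4 2 8413/10000
5 5/2 1633/2000
s(0.5y) = (1/(9521/10000) − 1)/(1/2) = 958/9521 ≈ 10.0620%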